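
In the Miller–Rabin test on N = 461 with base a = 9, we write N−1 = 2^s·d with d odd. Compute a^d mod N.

460

461 − 1 = 460 = 2^2 · 115, so d = 115.
9^1 ≡ 9 (mod 461)
9^2 ≡ 9^2 = 81 ≡ 81 (mod 461)
9^4 ≡ 81^2 = 6561 ≡ 107 (mod 461)
9^8 ≡ 107^2 = 11449 ≡ 385 (mod 461)
9^16 ≡ 385^2 = 148225 ≡ 244 (mod 461)
9^32 ≡ 244^2 = 59536 ≡ 67 (mod 461)
9^64 ≡ 67^2 = 4489 ≡ 340 (mod 461)
115 = 64 + 32 + 16 + 2 + 1 in binary powers of 2.
So 9^115 ≡ 340 · 67 · 244 · 81 · 9 ≡ 460 (mod 461).
Since 9^d ≡ 460 (mod 461), base 9 does not prove 461 composite.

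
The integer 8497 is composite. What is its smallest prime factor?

8497 is odd.
Digit sum 28, not divisible by 3.
Ends in 7: not divisible by 5.
7: 8497 = 7·1213 + 6
11: 8497 = 11·772 + 5
13: 8497 = 13·653 + 8
17: 8497 = 17·499 + 14
19: 8497 = 19·447 + 4
23: 8497 = 23·369 + 10
29: 8497 = 29·293

29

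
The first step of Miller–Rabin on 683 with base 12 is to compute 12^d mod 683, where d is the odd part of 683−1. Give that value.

683 − 1 = 682 = 2^1 · 341, so d = 341.
12^1 ≡ 12 (mod 683)
12^2 ≡ 12^2 = 144 ≡ 144 (mod 683)
12^4 ≡ 144^2 = 20736 ≡ 246 (mod 683)
12^8 ≡ 246^2 = 60516 ≡ 412 (mod 683)
12^16 ≡ 412^2 = 169744 ≡ 360 (mod 683)
12^32 ≡ 360^2 = 129600 ≡ 513 (mod 683)
12^64 ≡ 513^2 = 263169 ≡ 214 (mod 683)
12^128 ≡ 214^2 = 45796 ≡ 35 (mod 683)
12^256 ≡ 35^2 = 1225 ≡ 542 (mod 683)
341 = 256 + 64 + 16 + 4 + 1 in binary powers of 2.
So 12^341 ≡ 542 · 214 · 360 · 246 · 12 ≡ 1 (mod 683).
Since 12^d ≡ 1 (mod 683), base 12 does not prove 683 composite.

1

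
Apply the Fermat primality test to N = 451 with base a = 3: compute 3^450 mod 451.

419

3^1 ≡ 3 (mod 451)
3^2 ≡ 3^2 = 9 ≡ 9 (mod 451)
3^4 ≡ 9^2 = 81 ≡ 81 (mod 451)
3^8 ≡ 81^2 = 6561 ≡ 247 (mod 451)
3^16 ≡ 247^2 = 61009 ≡ 124 (mod 451)
3^32 ≡ 124^2 = 15376 ≡ 42 (mod 451)
3^64 ≡ 42^2 = 1764 ≡ 411 (mod 451)
3^128 ≡ 411^2 = 168921 ≡ 247 (mod 451)
3^256 ≡ 247^2 = 61009 ≡ 124 (mod 451)
450 = 256 + 128 + 64 + 2 in binary powers of 2.
So 3^450 ≡ 124 · 247 · 411 · 9 ≡ 419 (mod 451).
Since 419 ≠ 1, base 3 is a Fermat witness: 451 is composite.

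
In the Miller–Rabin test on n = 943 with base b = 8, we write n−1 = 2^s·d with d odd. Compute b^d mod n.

607

943 − 1 = 942 = 2^1 · 471, so d = 471.
8^1 ≡ 8 (mod 943)
8^2 ≡ 8^2 = 64 ≡ 64 (mod 943)
8^4 ≡ 64^2 = 4096 ≡ 324 (mod 943)
8^8 ≡ 324^2 = 104976 ≡ 303 (mod 943)
8^16 ≡ 303^2 = 91809 ≡ 338 (mod 943)
8^32 ≡ 338^2 = 114244 ≡ 141 (mod 943)
8^64 ≡ 141^2 = 19881 ≡ 78 (mod 943)
8^128 ≡ 78^2 = 6084 ≡ 426 (mod 943)
8^256 ≡ 426^2 = 181476 ≡ 420 (mod 943)
471 = 256 + 128 + 64 + 16 + 4 + 2 + 1 in binary powers of 2.
So 8^471 ≡ 420 · 426 · 78 · 338 · 324 · 64 · 8 ≡ 607 (mod 943).
Squaring chain: 607; never reaches −1, so base 8 is a Miller–Rabin witness that 943 is composite.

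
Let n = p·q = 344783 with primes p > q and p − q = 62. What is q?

Since p = q + 62, we have 344783 = q(q + 62), so q² + 62q − 344783 = 0.
Discriminant: 62² + 4·344783 = 3844 + 1379132 = 1382976; √1382976 = 1176.
q = (−62 + 1176)/2 = 557, and p = q + 62 = 619.
Check: 557 · 619 = 344783.

557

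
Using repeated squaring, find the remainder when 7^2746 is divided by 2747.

7^1 ≡ 7 (mod 2747)
7^2 ≡ 7^2 = 49 ≡ 49 (mod 2747)
7^4 ≡ 49^2 = 2401 ≡ 2401 (mod 2747)
7^8 ≡ 2401^2 = 5764801 ≡ 1595 (mod 2747)
7^16 ≡ 1595^2 = 2544025 ≡ 303 (mod 2747)
7^32 ≡ 303^2 = 91809 ≡ 1158 (mod 2747)
7^64 ≡ 1158^2 = 1340964 ≡ 428 (mod 2747)
7^128 ≡ 428^2 = 183184 ≡ 1882 (mod 2747)
7^256 ≡ 1882^2 = 3541924 ≡ 1041 (mod 2747)
7^512 ≡ 1041^2 = 1083681 ≡ 1363 (mod 2747)
7^1024 ≡ 1363^2 = 1857769 ≡ 797 (mod 2747)
7^2048 ≡ 797^2 = 635209 ≡ 652 (mod 2747)
2746 = 2048 + 512 + 128 + 32 + 16 + 8 + 2 in binary powers of 2.
So 7^2746 ≡ 652 · 1363 · 1882 · 1158 · 303 · 1595 · 49 ≡ 21 (mod 2747).
Since 21 ≠ 1, base 7 is a Fermat witness: 2747 is composite.

21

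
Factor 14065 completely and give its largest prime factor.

97

14065 = 5 · 2813
2813 = 29 · 97
97 is prime.
So 14065 = 5 · 29 · 97; the largest prime factor is 97.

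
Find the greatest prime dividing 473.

473 = 11 · 43
43 is prime.
So 473 = 11 · 43; the largest prime factor is 43.

43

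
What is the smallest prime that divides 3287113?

3287113 is odd.
Digit sum 25, not divisible by 3.
Ends in 3: not divisible by 5.
7: 3287113 = 7·469587 + 4
11: 3287113 = 11·298828 + 5
13: 3287113 = 13·252854 + 11
17: 3287113 = 17·193359 + 10
19: 3287113 = 19·173005 + 18
23: 3287113 = 23·142917 + 22
29: 3287113 = 29·113348 + 21
31: 3287113 = 31·106035 + 28
37: 3287113 = 37·88840 + 33
41: 3287113 = 41·80173 + 20
43: 3287113 = 43·76444 + 21
47: 3287113 = 47·69938 + 27
53: 3287113 = 53·62021

53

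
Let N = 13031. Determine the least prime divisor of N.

13031 is odd.
Digit sum 8, not divisible by 3.
Ends in 1: not divisible by 5.
7: 13031 = 7·1861 + 4
11: 13031 = 11·1184 + 7
13: 13031 = 13·1002 + 5
17: 13031 = 17·766 + 9
19: 13031 = 19·685 + 16
23: 13031 = 23·566 + 13
29: 13031 = 29·449 + 10
31: 13031 = 31·420 + 11
37: 13031 = 37·352 + 7
41: 13031 = 41·317 + 34
43: 13031 = 43·303 + 2
47: 13031 = 47·277 + 12
53: 13031 = 53·245 + 46
59: 13031 = 59·220 + 51
61: 13031 = 61·213 + 38
67: 13031 = 67·194 + 33
71: 13031 = 71·183 + 38
73: 13031 = 73·178 + 37
79: 13031 = 79·164 + 75
83: 13031 = 83·157

83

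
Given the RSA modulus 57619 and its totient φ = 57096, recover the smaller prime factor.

157

φ(n) = (p−1)(q−1) = n − (p+q) + 1, so p + q = 57619 − 57096 + 1 = 524.
p and q are the roots of t² − 524t + 57619 = 0.
Discriminant: 524² − 4·57619 = 274576 − 230476 = 44100; √44100 = 210.
q = (524 − 210)/2 = 157, p = (524 + 210)/2 = 367.
Check: 157 · 367 = 57619.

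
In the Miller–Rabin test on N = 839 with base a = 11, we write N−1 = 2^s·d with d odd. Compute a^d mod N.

838

839 − 1 = 838 = 2^1 · 419, so d = 419.
11^1 ≡ 11 (mod 839)
11^2 ≡ 11^2 = 121 ≡ 121 (mod 839)
11^4 ≡ 121^2 = 14641 ≡ 378 (mod 839)
11^8 ≡ 378^2 = 142884 ≡ 254 (mod 839)
11^16 ≡ 254^2 = 64516 ≡ 752 (mod 839)
11^32 ≡ 752^2 = 565504 ≡ 18 (mod 839)
11^64 ≡ 18^2 = 324 ≡ 324 (mod 839)
11^128 ≡ 324^2 = 104976 ≡ 101 (mod 839)
11^256 ≡ 101^2 = 10201 ≡ 133 (mod 839)
419 = 256 + 128 + 32 + 2 + 1 in binary powers of 2.
So 11^419 ≡ 133 · 101 · 18 · 121 · 11 ≡ 838 (mod 839).
Since 11^d ≡ 838 (mod 839), base 11 does not prove 839 composite.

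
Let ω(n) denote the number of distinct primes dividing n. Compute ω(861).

861 = 3 · 287
287 = 7 · 41
861 = 3 · 7 · 41, which has 3 distinct prime factors.

3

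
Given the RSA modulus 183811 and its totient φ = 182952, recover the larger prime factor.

463

φ(n) = (p−1)(q−1) = n − (p+q) + 1, so p + q = 183811 − 182952 + 1 = 860.
p and q are the roots of t² − 860t + 183811 = 0.
Discriminant: 860² − 4·183811 = 739600 − 735244 = 4356; √4356 = 66.
q = (860 − 66)/2 = 397, p = (860 + 66)/2 = 463.
Check: 397 · 463 = 183811.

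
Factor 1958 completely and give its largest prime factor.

1958 = 2 · 979
979 = 11 · 89
89 is prime.
So 1958 = 2 · 11 · 89; the largest prime factor is 89.

89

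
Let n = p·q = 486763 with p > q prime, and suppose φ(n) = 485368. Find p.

719

φ(n) = (p−1)(q−1) = n − (p+q) + 1, so p + q = 486763 − 485368 + 1 = 1396.
p and q are the roots of t² − 1396t + 486763 = 0.
Discriminant: 1396² − 4·486763 = 1948816 − 1947052 = 1764; √1764 = 42.
q = (1396 − 42)/2 = 677, p = (1396 + 42)/2 = 719.
Check: 677 · 719 = 486763.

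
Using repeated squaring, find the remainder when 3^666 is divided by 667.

660

3^1 ≡ 3 (mod 667)
3^2 ≡ 3^2 = 9 ≡ 9 (mod 667)
3^4 ≡ 9^2 = 81 ≡ 81 (mod 667)
3^8 ≡ 81^2 = 6561 ≡ 558 (mod 667)
3^16 ≡ 558^2 = 311364 ≡ 542 (mod 667)
3^32 ≡ 542^2 = 293764 ≡ 284 (mod 667)
3^64 ≡ 284^2 = 80656 ≡ 616 (mod 667)
3^128 ≡ 616^2 = 379456 ≡ 600 (mod 667)
3^256 ≡ 600^2 = 360000 ≡ 487 (mod 667)
3^512 ≡ 487^2 = 237169 ≡ 384 (mod 667)
666 = 512 + 128 + 16 + 8 + 2 in binary powers of 2.
So 3^666 ≡ 384 · 600 · 542 · 558 · 9 ≡ 660 (mod 667).
Since 660 ≠ 1, base 3 is a Fermat witness: 667 is composite.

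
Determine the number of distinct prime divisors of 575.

575 = 5^2 · 23
575 = 5^2 · 23, which has 2 distinct prime factors.

2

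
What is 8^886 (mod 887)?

1

8^1 ≡ 8 (mod 887)
8^2 ≡ 8^2 = 64 ≡ 64 (mod 887)
8^4 ≡ 64^2 = 4096 ≡ 548 (mod 887)
8^8 ≡ 548^2 = 300304 ≡ 498 (mod 887)
8^16 ≡ 498^2 = 248004 ≡ 531 (mod 887)
8^32 ≡ 531^2 = 281961 ≡ 782 (mod 887)
8^64 ≡ 782^2 = 611524 ≡ 381 (mod 887)
8^128 ≡ 381^2 = 145161 ≡ 580 (mod 887)
8^256 ≡ 580^2 = 336400 ≡ 227 (mod 887)
8^512 ≡ 227^2 = 51529 ≡ 83 (mod 887)
886 = 512 + 256 + 64 + 32 + 16 + 4 + 2 in binary powers of 2.
So 8^886 ≡ 83 · 227 · 381 · 782 · 531 · 548 · 64 ≡ 1 (mod 887).
Since the result is 1, base 8 gives no evidence that 887 is composite.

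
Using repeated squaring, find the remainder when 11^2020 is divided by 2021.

1741

11^1 ≡ 11 (mod 2021)
11^2 ≡ 11^2 = 121 ≡ 121 (mod 2021)
11^4 ≡ 121^2 = 14641 ≡ 494 (mod 2021)
11^8 ≡ 494^2 = 244036 ≡ 1516 (mod 2021)
11^16 ≡ 1516^2 = 2298256 ≡ 379 (mod 2021)
11^32 ≡ 379^2 = 143641 ≡ 150 (mod 2021)
11^64 ≡ 150^2 = 22500 ≡ 269 (mod 2021)
11^128 ≡ 269^2 = 72361 ≡ 1626 (mod 2021)
11^256 ≡ 1626^2 = 2643876 ≡ 408 (mod 2021)
11^512 ≡ 408^2 = 166464 ≡ 742 (mod 2021)
11^1024 ≡ 742^2 = 550564 ≡ 852 (mod 2021)
2020 = 1024 + 512 + 256 + 128 + 64 + 32 + 4 in binary powers of 2.
So 11^2020 ≡ 852 · 742 · 408 · 1626 · 269 · 150 · 494 ≡ 1741 (mod 2021).
Since 1741 ≠ 1, base 11 is a Fermat witness: 2021 is composite.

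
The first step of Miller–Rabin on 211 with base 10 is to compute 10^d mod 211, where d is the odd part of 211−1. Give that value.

211 − 1 = 210 = 2^1 · 105, so d = 105.
10^1 ≡ 10 (mod 211)
10^2 ≡ 10^2 = 100 ≡ 100 (mod 211)
10^4 ≡ 100^2 = 10000 ≡ 83 (mod 211)
10^8 ≡ 83^2 = 6889 ≡ 137 (mod 211)
10^16 ≡ 137^2 = 18769 ≡ 201 (mod 211)
10^32 ≡ 201^2 = 40401 ≡ 100 (mod 211)
10^64 ≡ 100^2 = 10000 ≡ 83 (mod 211)
105 = 64 + 32 + 8 + 1 in binary powers of 2.
So 10^105 ≡ 83 · 100 · 137 · 10 ≡ 210 (mod 211).
Since 10^d ≡ 210 (mod 211), base 10 does not prove 211 composite.

210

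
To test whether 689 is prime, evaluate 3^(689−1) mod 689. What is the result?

3^1 ≡ 3 (mod 689)
3^2 ≡ 3^2 = 9 ≡ 9 (mod 689)
3^4 ≡ 9^2 = 81 ≡ 81 (mod 689)
3^8 ≡ 81^2 = 6561 ≡ 360 (mod 689)
3^16 ≡ 360^2 = 129600 ≡ 68 (mod 689)
3^32 ≡ 68^2 = 4624 ≡ 490 (mod 689)
3^64 ≡ 490^2 = 240100 ≡ 328 (mod 689)
3^128 ≡ 328^2 = 107584 ≡ 100 (mod 689)
3^256 ≡ 100^2 = 10000 ≡ 354 (mod 689)
3^512 ≡ 354^2 = 125316 ≡ 607 (mod 689)
688 = 512 + 128 + 32 + 16 in binary powers of 2.
So 3^688 ≡ 607 · 100 · 490 · 68 ≡ 328 (mod 689).
Since 328 ≠ 1, base 3 is a Fermat witness: 689 is composite.

328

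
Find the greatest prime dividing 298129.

298129 = 13 · 22933
22933 = 17 · 1349
1349 = 19 · 71
71 is prime.
So 298129 = 13 · 17 · 19 · 71; the largest prime factor is 71.

71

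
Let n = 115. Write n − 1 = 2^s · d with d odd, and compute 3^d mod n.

115 − 1 = 114 = 2^1 · 57, so d = 57.
3^1 ≡ 3 (mod 115)
3^2 ≡ 3^2 = 9 ≡ 9 (mod 115)
3^4 ≡ 9^2 = 81 ≡ 81 (mod 115)
3^8 ≡ 81^2 = 6561 ≡ 6 (mod 115)
3^16 ≡ 6^2 = 36 ≡ 36 (mod 115)
3^32 ≡ 36^2 = 1296 ≡ 31 (mod 115)
57 = 32 + 16 + 8 + 1 in binary powers of 2.
So 3^57 ≡ 31 · 36 · 6 · 3 ≡ 78 (mod 115).
Squaring chain: 78; never reaches −1, so base 3 is a Miller–Rabin witness that 115 is composite.

78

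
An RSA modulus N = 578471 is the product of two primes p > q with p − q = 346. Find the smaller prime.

Since p = q + 346, we have 578471 = q(q + 346), so q² + 346q − 578471 = 0.
Discriminant: 346² + 4·578471 = 119716 + 2313884 = 2433600; √2433600 = 1560.
q = (−346 + 1560)/2 = 607, and p = q + 346 = 953.
Check: 607 · 953 = 578471.

607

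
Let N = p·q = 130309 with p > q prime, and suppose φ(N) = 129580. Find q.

φ(n) = (p−1)(q−1) = n − (p+q) + 1, so p + q = 130309 − 129580 + 1 = 730.
p and q are the roots of t² − 730t + 130309 = 0.
Discriminant: 730² − 4·130309 = 532900 − 521236 = 11664; √11664 = 108.
q = (730 − 108)/2 = 311, p = (730 + 108)/2 = 419.
Check: 311 · 419 = 130309.

311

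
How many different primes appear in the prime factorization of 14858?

4

14858 = 2 · 7429
7429 = 17 · 437
437 = 19 · 23
14858 = 2 · 17 · 19 · 23, which has 4 distinct prime factors.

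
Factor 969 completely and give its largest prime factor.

969 = 3 · 323
323 = 17 · 19
19 is prime.
So 969 = 3 · 17 · 19; the largest prime factor is 19.

19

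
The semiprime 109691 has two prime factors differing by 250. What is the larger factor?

Since p = q + 250, we have 109691 = q(q + 250), so q² + 250q − 109691 = 0.
Discriminant: 250² + 4·109691 = 62500 + 438764 = 501264; √501264 = 708.
q = (−250 + 708)/2 = 229, and p = q + 250 = 479.
Check: 229 · 479 = 109691.

479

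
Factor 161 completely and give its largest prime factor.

161 = 7 · 23
23 is prime.
So 161 = 7 · 23; the largest prime factor is 23.

23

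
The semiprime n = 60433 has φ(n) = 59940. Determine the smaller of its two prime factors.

φ(n) = (p−1)(q−1) = n − (p+q) + 1, so p + q = 60433 − 59940 + 1 = 494.
p and q are the roots of t² − 494t + 60433 = 0.
Discriminant: 494² − 4·60433 = 244036 − 241732 = 2304; √2304 = 48.
q = (494 − 48)/2 = 223, p = (494 + 48)/2 = 271.
Check: 223 · 271 = 60433.

223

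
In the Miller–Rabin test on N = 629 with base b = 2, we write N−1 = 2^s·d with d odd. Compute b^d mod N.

629 − 1 = 628 = 2^2 · 157, so d = 157.
2^1 ≡ 2 (mod 629)
2^2 ≡ 2^2 = 4 ≡ 4 (mod 629)
2^4 ≡ 4^2 = 16 ≡ 16 (mod 629)
2^8 ≡ 16^2 = 256 ≡ 256 (mod 629)
2^16 ≡ 256^2 = 65536 ≡ 120 (mod 629)
2^32 ≡ 120^2 = 14400 ≡ 562 (mod 629)
2^64 ≡ 562^2 = 315844 ≡ 86 (mod 629)
2^128 ≡ 86^2 = 7396 ≡ 477 (mod 629)
157 = 128 + 16 + 8 + 4 + 1 in binary powers of 2.
So 2^157 ≡ 477 · 120 · 256 · 16 · 2 ≡ 15 (mod 629).
Squaring chain: 15 → 225; never reaches −1, so base 2 is a Miller–Rabin witness that 629 is composite.

15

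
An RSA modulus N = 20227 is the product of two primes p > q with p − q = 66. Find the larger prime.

179

Since p = q + 66, we have 20227 = q(q + 66), so q² + 66q − 20227 = 0.
Discriminant: 66² + 4·20227 = 4356 + 80908 = 85264; √85264 = 292.
q = (−66 + 292)/2 = 113, and p = q + 66 = 179.
Check: 113 · 179 = 20227.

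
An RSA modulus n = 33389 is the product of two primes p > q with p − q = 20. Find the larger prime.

193

Since p = q + 20, we have 33389 = q(q + 20), so q² + 20q − 33389 = 0.
Discriminant: 20² + 4·33389 = 400 + 133556 = 133956; √133956 = 366.
q = (−20 + 366)/2 = 173, and p = q + 20 = 193.
Check: 173 · 193 = 33389.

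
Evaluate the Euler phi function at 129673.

Factor: 129673 = 31 · 47 · 89.
φ(129673) = (31−1) · (47−1) · (89−1) = 30 · 46 · 88 = 121440.

121440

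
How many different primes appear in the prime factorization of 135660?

6

135660 = 2^2 · 33915
33915 = 3 · 11305
11305 = 5 · 2261
2261 = 7 · 323
323 = 17 · 19
135660 = 2^2 · 3 · 5 · 7 · 17 · 19, which has 6 distinct prime factors.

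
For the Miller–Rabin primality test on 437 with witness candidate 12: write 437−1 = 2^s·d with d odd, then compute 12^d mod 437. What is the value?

278

437 − 1 = 436 = 2^2 · 109, so d = 109.
12^1 ≡ 12 (mod 437)
12^2 ≡ 12^2 = 144 ≡ 144 (mod 437)
12^4 ≡ 144^2 = 20736 ≡ 197 (mod 437)
12^8 ≡ 197^2 = 38809 ≡ 353 (mod 437)
12^16 ≡ 353^2 = 124609 ≡ 64 (mod 437)
12^32 ≡ 64^2 = 4096 ≡ 163 (mod 437)
12^64 ≡ 163^2 = 26569 ≡ 349 (mod 437)
109 = 64 + 32 + 8 + 4 + 1 in binary powers of 2.
So 12^109 ≡ 349 · 163 · 353 · 197 · 12 ≡ 278 (mod 437).
Squaring chain: 278 → 372; never reaches −1, so base 12 is a Miller–Rabin witness that 437 is composite.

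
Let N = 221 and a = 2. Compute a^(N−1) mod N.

2^1 ≡ 2 (mod 221)
2^2 ≡ 2^2 = 4 ≡ 4 (mod 221)
2^4 ≡ 4^2 = 16 ≡ 16 (mod 221)
2^8 ≡ 16^2 = 256 ≡ 35 (mod 221)
2^16 ≡ 35^2 = 1225 ≡ 120 (mod 221)
2^32 ≡ 120^2 = 14400 ≡ 35 (mod 221)
2^64 ≡ 35^2 = 1225 ≡ 120 (mod 221)
2^128 ≡ 120^2 = 14400 ≡ 35 (mod 221)
220 = 128 + 64 + 16 + 8 + 4 in binary powers of 2.
So 2^220 ≡ 35 · 120 · 120 · 35 · 16 ≡ 16 (mod 221).
Since 16 ≠ 1, base 2 is a Fermat witness: 221 is composite.

16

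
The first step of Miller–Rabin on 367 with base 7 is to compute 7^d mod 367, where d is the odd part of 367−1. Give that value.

1

367 − 1 = 366 = 2^1 · 183, so d = 183.
7^1 ≡ 7 (mod 367)
7^2 ≡ 7^2 = 49 ≡ 49 (mod 367)
7^4 ≡ 49^2 = 2401 ≡ 199 (mod 367)
7^8 ≡ 199^2 = 39601 ≡ 332 (mod 367)
7^16 ≡ 332^2 = 110224 ≡ 124 (mod 367)
7^32 ≡ 124^2 = 15376 ≡ 329 (mod 367)
7^64 ≡ 329^2 = 108241 ≡ 343 (mod 367)
7^128 ≡ 343^2 = 117649 ≡ 209 (mod 367)
183 = 128 + 32 + 16 + 4 + 2 + 1 in binary powers of 2.
So 7^183 ≡ 209 · 329 · 124 · 199 · 49 · 7 ≡ 1 (mod 367).
Since 7^d ≡ 1 (mod 367), base 7 does not prove 367 composite.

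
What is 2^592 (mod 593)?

2^1 ≡ 2 (mod 593)
2^2 ≡ 2^2 = 4 ≡ 4 (mod 593)
2^4 ≡ 4^2 = 16 ≡ 16 (mod 593)
2^8 ≡ 16^2 = 256 ≡ 256 (mod 593)
2^16 ≡ 256^2 = 65536 ≡ 306 (mod 593)
2^32 ≡ 306^2 = 93636 ≡ 535 (mod 593)
2^64 ≡ 535^2 = 286225 ≡ 399 (mod 593)
2^128 ≡ 399^2 = 159201 ≡ 277 (mod 593)
2^256 ≡ 277^2 = 76729 ≡ 232 (mod 593)
2^512 ≡ 232^2 = 53824 ≡ 454 (mod 593)
592 = 512 + 64 + 16 in binary powers of 2.
So 2^592 ≡ 454 · 399 · 306 ≡ 1 (mod 593).
Since the result is 1, base 2 gives no evidence that 593 is composite.

1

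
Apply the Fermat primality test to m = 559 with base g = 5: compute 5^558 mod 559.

5^1 ≡ 5 (mod 559)
5^2 ≡ 5^2 = 25 ≡ 25 (mod 559)
5^4 ≡ 25^2 = 625 ≡ 66 (mod 559)
5^8 ≡ 66^2 = 4356 ≡ 443 (mod 559)
5^16 ≡ 443^2 = 196249 ≡ 40 (mod 559)
5^32 ≡ 40^2 = 1600 ≡ 482 (mod 559)
5^64 ≡ 482^2 = 232324 ≡ 339 (mod 559)
5^128 ≡ 339^2 = 114921 ≡ 326 (mod 559)
5^256 ≡ 326^2 = 106276 ≡ 66 (mod 559)
5^512 ≡ 66^2 = 4356 ≡ 443 (mod 559)
558 = 512 + 32 + 8 + 4 + 2 in binary powers of 2.
So 5^558 ≡ 443 · 482 · 443 · 66 · 25 ≡ 428 (mod 559).
Since 428 ≠ 1, base 5 is a Fermat witness: 559 is composite.

428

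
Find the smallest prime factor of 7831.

7831 is odd.
Digit sum 19, not divisible by 3.
Ends in 1: not divisible by 5.
7: 7831 = 7·1118 + 5
11: 7831 = 11·711 + 10
13: 7831 = 13·602 + 5
17: 7831 = 17·460 + 11
19: 7831 = 19·412 + 3
23: 7831 = 23·340 + 11
29: 7831 = 29·270 + 1
31: 7831 = 31·252 + 19
37: 7831 = 37·211 + 24
41: 7831 = 41·191

41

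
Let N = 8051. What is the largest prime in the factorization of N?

97

8051 = 83 · 97
97 is prime.
So 8051 = 83 · 97; the largest prime factor is 97.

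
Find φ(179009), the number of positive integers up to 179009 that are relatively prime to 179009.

Factor: 179009 = 23 · 43 · 181.
φ(179009) = (23−1) · (43−1) · (181−1) = 22 · 42 · 180 = 166320.

166320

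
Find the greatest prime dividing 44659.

71

44659 = 17 · 2627
2627 = 37 · 71
71 is prime.
So 44659 = 17 · 37 · 71; the largest prime factor is 71.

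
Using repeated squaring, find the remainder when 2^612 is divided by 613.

2^1 ≡ 2 (mod 613)
2^2 ≡ 2^2 = 4 ≡ 4 (mod 613)
2^4 ≡ 4^2 = 16 ≡ 16 (mod 613)
2^8 ≡ 16^2 = 256 ≡ 256 (mod 613)
2^16 ≡ 256^2 = 65536 ≡ 558 (mod 613)
2^32 ≡ 558^2 = 311364 ≡ 573 (mod 613)
2^64 ≡ 573^2 = 328329 ≡ 374 (mod 613)
2^128 ≡ 374^2 = 139876 ≡ 112 (mod 613)
2^256 ≡ 112^2 = 12544 ≡ 284 (mod 613)
2^512 ≡ 284^2 = 80656 ≡ 353 (mod 613)
612 = 512 + 64 + 32 + 4 in binary powers of 2.
So 2^612 ≡ 353 · 374 · 573 · 16 ≡ 1 (mod 613).
Since the result is 1, base 2 gives no evidence that 613 is composite.

1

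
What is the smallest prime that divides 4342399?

89

4342399 is odd.
Digit sum 34, not divisible by 3.
Ends in 9: not divisible by 5.
7: 4342399 = 7·620342 + 5
11: 4342399 = 11·394763 + 6
13: 4342399 = 13·334030 + 9
17: 4342399 = 17·255435 + 4
19: 4342399 = 19·228547 + 6
23: 4342399 = 23·188799 + 22
29: 4342399 = 29·149737 + 26
31: 4342399 = 31·140077 + 12
37: 4342399 = 37·117362 + 5
41: 4342399 = 41·105912 + 7
43: 4342399 = 43·100986 + 1
47: 4342399 = 47·92391 + 22
53: 4342399 = 53·81932 + 3
59: 4342399 = 59·73599 + 58
61: 4342399 = 61·71186 + 53
67: 4342399 = 67·64811 + 62
71: 4342399 = 71·61160 + 39
73: 4342399 = 73·59484 + 67
79: 4342399 = 79·54967 + 6
83: 4342399 = 83·52318 + 5
89: 4342399 = 89·48791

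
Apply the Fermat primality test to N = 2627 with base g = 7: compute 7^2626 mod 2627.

774

7^1 ≡ 7 (mod 2627)
7^2 ≡ 7^2 = 49 ≡ 49 (mod 2627)
7^4 ≡ 49^2 = 2401 ≡ 2401 (mod 2627)
7^8 ≡ 2401^2 = 5764801 ≡ 1163 (mod 2627)
7^16 ≡ 1163^2 = 1352569 ≡ 2291 (mod 2627)
7^32 ≡ 2291^2 = 5248681 ≡ 2562 (mod 2627)
7^64 ≡ 2562^2 = 6563844 ≡ 1598 (mod 2627)
7^128 ≡ 1598^2 = 2553604 ≡ 160 (mod 2627)
7^256 ≡ 160^2 = 25600 ≡ 1957 (mod 2627)
7^512 ≡ 1957^2 = 3829849 ≡ 2310 (mod 2627)
7^1024 ≡ 2310^2 = 5336100 ≡ 663 (mod 2627)
7^2048 ≡ 663^2 = 439569 ≡ 860 (mod 2627)
2626 = 2048 + 512 + 64 + 2 in binary powers of 2.
So 7^2626 ≡ 860 · 2310 · 1598 · 49 ≡ 774 (mod 2627).
Since 774 ≠ 1, base 7 is a Fermat witness: 2627 is composite.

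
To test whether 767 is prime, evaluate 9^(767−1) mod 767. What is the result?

9^1 ≡ 9 (mod 767)
9^2 ≡ 9^2 = 81 ≡ 81 (mod 767)
9^4 ≡ 81^2 = 6561 ≡ 425 (mod 767)
9^8 ≡ 425^2 = 180625 ≡ 380 (mod 767)
9^16 ≡ 380^2 = 144400 ≡ 204 (mod 767)
9^32 ≡ 204^2 = 41616 ≡ 198 (mod 767)
9^64 ≡ 198^2 = 39204 ≡ 87 (mod 767)
9^128 ≡ 87^2 = 7569 ≡ 666 (mod 767)
9^256 ≡ 666^2 = 443556 ≡ 230 (mod 767)
9^512 ≡ 230^2 = 52900 ≡ 744 (mod 767)
766 = 512 + 128 + 64 + 32 + 16 + 8 + 4 + 2 in binary powers of 2.
So 9^766 ≡ 744 · 666 · 87 · 198 · 204 · 380 · 425 · 81 ≡ 607 (mod 767).
Since 607 ≠ 1, base 9 is a Fermat witness: 767 is composite.

607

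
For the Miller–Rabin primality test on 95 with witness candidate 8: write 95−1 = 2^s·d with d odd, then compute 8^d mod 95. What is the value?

12

95 − 1 = 94 = 2^1 · 47, so d = 47.
8^1 ≡ 8 (mod 95)
8^2 ≡ 8^2 = 64 ≡ 64 (mod 95)
8^4 ≡ 64^2 = 4096 ≡ 11 (mod 95)
8^8 ≡ 11^2 = 121 ≡ 26 (mod 95)
8^16 ≡ 26^2 = 676 ≡ 11 (mod 95)
8^32 ≡ 11^2 = 121 ≡ 26 (mod 95)
47 = 32 + 8 + 4 + 2 + 1 in binary powers of 2.
So 8^47 ≡ 26 · 26 · 11 · 64 · 8 ≡ 12 (mod 95).
Squaring chain: 12; never reaches −1, so base 8 is a Miller–Rabin witness that 95 is composite.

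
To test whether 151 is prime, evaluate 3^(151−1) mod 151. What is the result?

3^1 ≡ 3 (mod 151)
3^2 ≡ 3^2 = 9 ≡ 9 (mod 151)
3^4 ≡ 9^2 = 81 ≡ 81 (mod 151)
3^8 ≡ 81^2 = 6561 ≡ 68 (mod 151)
3^16 ≡ 68^2 = 4624 ≡ 94 (mod 151)
3^32 ≡ 94^2 = 8836 ≡ 78 (mod 151)
3^64 ≡ 78^2 = 6084 ≡ 44 (mod 151)
3^128 ≡ 44^2 = 1936 ≡ 124 (mod 151)
150 = 128 + 16 + 4 + 2 in binary powers of 2.
So 3^150 ≡ 124 · 94 · 81 · 9 ≡ 1 (mod 151).
Since the result is 1, base 3 gives no evidence that 151 is composite.

1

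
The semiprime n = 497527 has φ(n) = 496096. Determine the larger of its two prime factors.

φ(n) = (p−1)(q−1) = n − (p+q) + 1, so p + q = 497527 − 496096 + 1 = 1432.
p and q are the roots of t² − 1432t + 497527 = 0.
Discriminant: 1432² − 4·497527 = 2050624 − 1990108 = 60516; √60516 = 246.
q = (1432 − 246)/2 = 593, p = (1432 + 246)/2 = 839.
Check: 593 · 839 = 497527.

839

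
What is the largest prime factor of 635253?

635253 = 3 · 211751
211751 = 37 · 5723
5723 = 59 · 97
97 is prime.
So 635253 = 3 · 37 · 59 · 97; the largest prime factor is 97.

97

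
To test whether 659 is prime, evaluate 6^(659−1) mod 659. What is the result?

1

6^1 ≡ 6 (mod 659)
6^2 ≡ 6^2 = 36 ≡ 36 (mod 659)
6^4 ≡ 36^2 = 1296 ≡ 637 (mod 659)
6^8 ≡ 637^2 = 405769 ≡ 484 (mod 659)
6^16 ≡ 484^2 = 234256 ≡ 311 (mod 659)
6^32 ≡ 311^2 = 96721 ≡ 507 (mod 659)
6^64 ≡ 507^2 = 257049 ≡ 39 (mod 659)
6^128 ≡ 39^2 = 1521 ≡ 203 (mod 659)
6^256 ≡ 203^2 = 41209 ≡ 351 (mod 659)
6^512 ≡ 351^2 = 123201 ≡ 627 (mod 659)
658 = 512 + 128 + 16 + 2 in binary powers of 2.
So 6^658 ≡ 627 · 203 · 311 · 36 ≡ 1 (mod 659).
Since the result is 1, base 6 gives no evidence that 659 is composite.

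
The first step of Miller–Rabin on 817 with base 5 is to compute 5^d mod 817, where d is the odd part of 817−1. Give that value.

710

817 − 1 = 816 = 2^4 · 51, so d = 51.
5^1 ≡ 5 (mod 817)
5^2 ≡ 5^2 = 25 ≡ 25 (mod 817)
5^4 ≡ 25^2 = 625 ≡ 625 (mod 817)
5^8 ≡ 625^2 = 390625 ≡ 99 (mod 817)
5^16 ≡ 99^2 = 9801 ≡ 814 (mod 817)
5^32 ≡ 814^2 = 662596 ≡ 9 (mod 817)
51 = 32 + 16 + 2 + 1 in binary powers of 2.
So 5^51 ≡ 9 · 814 · 25 · 5 ≡ 710 (mod 817).
Squaring chain: 710 → 11 → 121 → 752; never reaches −1, so base 5 is a Miller–Rabin witness that 817 is composite.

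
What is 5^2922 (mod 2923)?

5^1 ≡ 5 (mod 2923)
5^2 ≡ 5^2 = 25 ≡ 25 (mod 2923)
5^4 ≡ 25^2 = 625 ≡ 625 (mod 2923)
5^8 ≡ 625^2 = 390625 ≡ 1866 (mod 2923)
5^16 ≡ 1866^2 = 3481956 ≡ 663 (mod 2923)
5^32 ≡ 663^2 = 439569 ≡ 1119 (mod 2923)
5^64 ≡ 1119^2 = 1252161 ≡ 1117 (mod 2923)
5^128 ≡ 1117^2 = 1247689 ≡ 2491 (mod 2923)
5^256 ≡ 2491^2 = 6205081 ≡ 2475 (mod 2923)
5^512 ≡ 2475^2 = 6125625 ≡ 1940 (mod 2923)
5^1024 ≡ 1940^2 = 3763600 ≡ 1699 (mod 2923)
5^2048 ≡ 1699^2 = 2886601 ≡ 1600 (mod 2923)
2922 = 2048 + 512 + 256 + 64 + 32 + 8 + 2 in binary powers of 2.
So 5^2922 ≡ 1600 · 1940 · 2475 · 1117 · 1119 · 1866 · 25 ≡ 936 (mod 2923).
Since 936 ≠ 1, base 5 is a Fermat witness: 2923 is composite.

936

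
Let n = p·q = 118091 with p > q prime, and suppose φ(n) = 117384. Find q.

φ(n) = (p−1)(q−1) = n − (p+q) + 1, so p + q = 118091 − 117384 + 1 = 708.
p and q are the roots of t² − 708t + 118091 = 0.
Discriminant: 708² − 4·118091 = 501264 − 472364 = 28900; √28900 = 170.
q = (708 − 170)/2 = 269, p = (708 + 170)/2 = 439.
Check: 269 · 439 = 118091.

269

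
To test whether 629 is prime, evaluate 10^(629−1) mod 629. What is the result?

565

10^1 ≡ 10 (mod 629)
10^2 ≡ 10^2 = 100 ≡ 100 (mod 629)
10^4 ≡ 100^2 = 10000 ≡ 565 (mod 629)
10^8 ≡ 565^2 = 319225 ≡ 322 (mod 629)
10^16 ≡ 322^2 = 103684 ≡ 528 (mod 629)
10^32 ≡ 528^2 = 278784 ≡ 137 (mod 629)
10^64 ≡ 137^2 = 18769 ≡ 528 (mod 629)
10^128 ≡ 528^2 = 278784 ≡ 137 (mod 629)
10^256 ≡ 137^2 = 18769 ≡ 528 (mod 629)
10^512 ≡ 528^2 = 278784 ≡ 137 (mod 629)
628 = 512 + 64 + 32 + 16 + 4 in binary powers of 2.
So 10^628 ≡ 137 · 528 · 137 · 528 · 565 ≡ 565 (mod 629).
Since 565 ≠ 1, base 10 is a Fermat witness: 629 is composite.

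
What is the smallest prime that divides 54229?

54229 is odd.
Digit sum 22, not divisible by 3.
Ends in 9: not divisible by 5.
7: 54229 = 7·7747

7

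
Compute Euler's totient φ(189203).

Factor: 189203 = 7 · 151 · 179.
φ(189203) = (7−1) · (151−1) · (179−1) = 6 · 150 · 178 = 160200.

160200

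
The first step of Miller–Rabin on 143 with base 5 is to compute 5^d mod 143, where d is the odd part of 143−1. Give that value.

143 − 1 = 142 = 2^1 · 71, so d = 71.
5^1 ≡ 5 (mod 143)
5^2 ≡ 5^2 = 25 ≡ 25 (mod 143)
5^4 ≡ 25^2 = 625 ≡ 53 (mod 143)
5^8 ≡ 53^2 = 2809 ≡ 92 (mod 143)
5^16 ≡ 92^2 = 8464 ≡ 27 (mod 143)
5^32 ≡ 27^2 = 729 ≡ 14 (mod 143)
5^64 ≡ 14^2 = 196 ≡ 53 (mod 143)
71 = 64 + 4 + 2 + 1 in binary powers of 2.
So 5^71 ≡ 53 · 53 · 25 · 5 ≡ 60 (mod 143).
Squaring chain: 60; never reaches −1, so base 5 is a Miller–Rabin witness that 143 is composite.

60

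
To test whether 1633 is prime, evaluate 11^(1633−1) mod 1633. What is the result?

151

11^1 ≡ 11 (mod 1633)
11^2 ≡ 11^2 = 121 ≡ 121 (mod 1633)
11^4 ≡ 121^2 = 14641 ≡ 1577 (mod 1633)
11^8 ≡ 1577^2 = 2486929 ≡ 1503 (mod 1633)
11^16 ≡ 1503^2 = 2259009 ≡ 570 (mod 1633)
11^32 ≡ 570^2 = 324900 ≡ 1566 (mod 1633)
11^64 ≡ 1566^2 = 2452356 ≡ 1223 (mod 1633)
11^128 ≡ 1223^2 = 1495729 ≡ 1534 (mod 1633)
11^256 ≡ 1534^2 = 2353156 ≡ 3 (mod 1633)
11^512 ≡ 3^2 = 9 ≡ 9 (mod 1633)
11^1024 ≡ 9^2 = 81 ≡ 81 (mod 1633)
1632 = 1024 + 512 + 64 + 32 in binary powers of 2.
So 11^1632 ≡ 81 · 9 · 1223 · 1566 ≡ 151 (mod 1633).
Since 151 ≠ 1, base 11 is a Fermat witness: 1633 is composite.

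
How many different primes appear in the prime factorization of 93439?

3

93439 = 41 · 2279
2279 = 43 · 53
93439 = 41 · 43 · 53, which has 3 distinct prime factors.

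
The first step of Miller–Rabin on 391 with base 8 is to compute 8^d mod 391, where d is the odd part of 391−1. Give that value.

257

391 − 1 = 390 = 2^1 · 195, so d = 195.
8^1 ≡ 8 (mod 391)
8^2 ≡ 8^2 = 64 ≡ 64 (mod 391)
8^4 ≡ 64^2 = 4096 ≡ 186 (mod 391)
8^8 ≡ 186^2 = 34596 ≡ 188 (mod 391)
8^16 ≡ 188^2 = 35344 ≡ 154 (mod 391)
8^32 ≡ 154^2 = 23716 ≡ 256 (mod 391)
8^64 ≡ 256^2 = 65536 ≡ 239 (mod 391)
8^128 ≡ 239^2 = 57121 ≡ 35 (mod 391)
195 = 128 + 64 + 2 + 1 in binary powers of 2.
So 8^195 ≡ 35 · 239 · 64 · 8 ≡ 257 (mod 391).
Squaring chain: 257; never reaches −1, so base 8 is a Miller–Rabin witness that 391 is composite.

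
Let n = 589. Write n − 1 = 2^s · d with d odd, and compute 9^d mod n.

589 − 1 = 588 = 2^2 · 147, so d = 147.
9^1 ≡ 9 (mod 589)
9^2 ≡ 9^2 = 81 ≡ 81 (mod 589)
9^4 ≡ 81^2 = 6561 ≡ 82 (mod 589)
9^8 ≡ 82^2 = 6724 ≡ 245 (mod 589)
9^16 ≡ 245^2 = 60025 ≡ 536 (mod 589)
9^32 ≡ 536^2 = 287296 ≡ 453 (mod 589)
9^64 ≡ 453^2 = 205209 ≡ 237 (mod 589)
9^128 ≡ 237^2 = 56169 ≡ 214 (mod 589)
147 = 128 + 16 + 2 + 1 in binary powers of 2.
So 9^147 ≡ 214 · 536 · 81 · 9 ≡ 64 (mod 589).
Squaring chain: 64 → 562; never reaches −1, so base 9 is a Miller–Rabin witness that 589 is composite.

64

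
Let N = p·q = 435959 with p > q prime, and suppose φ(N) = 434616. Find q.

547

φ(n) = (p−1)(q−1) = n − (p+q) + 1, so p + q = 435959 − 434616 + 1 = 1344.
p and q are the roots of t² − 1344t + 435959 = 0.
Discriminant: 1344² − 4·435959 = 1806336 − 1743836 = 62500; √62500 = 250.
q = (1344 − 250)/2 = 547, p = (1344 + 250)/2 = 797.
Check: 547 · 797 = 435959.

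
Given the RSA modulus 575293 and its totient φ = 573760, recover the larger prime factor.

φ(n) = (p−1)(q−1) = n − (p+q) + 1, so p + q = 575293 − 573760 + 1 = 1534.
p and q are the roots of t² − 1534t + 575293 = 0.
Discriminant: 1534² − 4·575293 = 2353156 − 2301172 = 51984; √51984 = 228.
q = (1534 − 228)/2 = 653, p = (1534 + 228)/2 = 881.
Check: 653 · 881 = 575293.

881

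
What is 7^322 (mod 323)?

7^1 ≡ 7 (mod 323)
7^2 ≡ 7^2 = 49 ≡ 49 (mod 323)
7^4 ≡ 49^2 = 2401 ≡ 140 (mod 323)
7^8 ≡ 140^2 = 19600 ≡ 220 (mod 323)
7^16 ≡ 220^2 = 48400 ≡ 273 (mod 323)
7^32 ≡ 273^2 = 74529 ≡ 239 (mod 323)
7^64 ≡ 239^2 = 57121 ≡ 273 (mod 323)
7^128 ≡ 273^2 = 74529 ≡ 239 (mod 323)
7^256 ≡ 239^2 = 57121 ≡ 273 (mod 323)
322 = 256 + 64 + 2 in binary powers of 2.
So 7^322 ≡ 273 · 273 · 49 ≡ 83 (mod 323).
Since 83 ≠ 1, base 7 is a Fermat witness: 323 is composite.

83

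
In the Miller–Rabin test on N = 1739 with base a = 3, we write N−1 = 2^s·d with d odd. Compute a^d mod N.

1739 − 1 = 1738 = 2^1 · 869, so d = 869.
3^1 ≡ 3 (mod 1739)
3^2 ≡ 3^2 = 9 ≡ 9 (mod 1739)
3^4 ≡ 9^2 = 81 ≡ 81 (mod 1739)
3^8 ≡ 81^2 = 6561 ≡ 1344 (mod 1739)
3^16 ≡ 1344^2 = 1806336 ≡ 1254 (mod 1739)
3^32 ≡ 1254^2 = 1572516 ≡ 460 (mod 1739)
3^64 ≡ 460^2 = 211600 ≡ 1181 (mod 1739)
3^128 ≡ 1181^2 = 1394761 ≡ 83 (mod 1739)
3^256 ≡ 83^2 = 6889 ≡ 1672 (mod 1739)
3^512 ≡ 1672^2 = 2795584 ≡ 1011 (mod 1739)
869 = 512 + 256 + 64 + 32 + 4 + 1 in binary powers of 2.
So 3^869 ≡ 1011 · 1672 · 1181 · 460 · 81 · 3 ≡ 946 (mod 1739).
Squaring chain: 946; never reaches −1, so base 3 is a Miller–Rabin witness that 1739 is composite.

946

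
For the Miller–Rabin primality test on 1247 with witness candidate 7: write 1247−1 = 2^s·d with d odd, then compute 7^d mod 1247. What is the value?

639

1247 − 1 = 1246 = 2^1 · 623, so d = 623.
7^1 ≡ 7 (mod 1247)
7^2 ≡ 7^2 = 49 ≡ 49 (mod 1247)
7^4 ≡ 49^2 = 2401 ≡ 1154 (mod 1247)
7^8 ≡ 1154^2 = 1331716 ≡ 1167 (mod 1247)
7^16 ≡ 1167^2 = 1361889 ≡ 165 (mod 1247)
7^32 ≡ 165^2 = 27225 ≡ 1038 (mod 1247)
7^64 ≡ 1038^2 = 1077444 ≡ 36 (mod 1247)
7^128 ≡ 36^2 = 1296 ≡ 49 (mod 1247)
7^256 ≡ 49^2 = 2401 ≡ 1154 (mod 1247)
7^512 ≡ 1154^2 = 1331716 ≡ 1167 (mod 1247)
623 = 512 + 64 + 32 + 8 + 4 + 2 + 1 in binary powers of 2.
So 7^623 ≡ 1167 · 36 · 1038 · 1167 · 1154 · 49 · 7 ≡ 639 (mod 1247).
Squaring chain: 639; never reaches −1, so base 7 is a Miller–Rabin witness that 1247 is composite.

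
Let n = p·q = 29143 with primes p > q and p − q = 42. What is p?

Since p = q + 42, we have 29143 = q(q + 42), so q² + 42q − 29143 = 0.
Discriminant: 42² + 4·29143 = 1764 + 116572 = 118336; √118336 = 344.
q = (−42 + 344)/2 = 151, and p = q + 42 = 193.
Check: 151 · 193 = 29143.

193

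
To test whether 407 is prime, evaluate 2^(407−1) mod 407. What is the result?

284

2^1 ≡ 2 (mod 407)
2^2 ≡ 2^2 = 4 ≡ 4 (mod 407)
2^4 ≡ 4^2 = 16 ≡ 16 (mod 407)
2^8 ≡ 16^2 = 256 ≡ 256 (mod 407)
2^16 ≡ 256^2 = 65536 ≡ 9 (mod 407)
2^32 ≡ 9^2 = 81 ≡ 81 (mod 407)
2^64 ≡ 81^2 = 6561 ≡ 49 (mod 407)
2^128 ≡ 49^2 = 2401 ≡ 366 (mod 407)
2^256 ≡ 366^2 = 133956 ≡ 53 (mod 407)
406 = 256 + 128 + 16 + 4 + 2 in binary powers of 2.
So 2^406 ≡ 53 · 366 · 9 · 16 · 4 ≡ 284 (mod 407).
Since 284 ≠ 1, base 2 is a Fermat witness: 407 is composite.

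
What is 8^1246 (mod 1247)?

173

8^1 ≡ 8 (mod 1247)
8^2 ≡ 8^2 = 64 ≡ 64 (mod 1247)
8^4 ≡ 64^2 = 4096 ≡ 355 (mod 1247)
8^8 ≡ 355^2 = 126025 ≡ 78 (mod 1247)
8^16 ≡ 78^2 = 6084 ≡ 1096 (mod 1247)
8^32 ≡ 1096^2 = 1201216 ≡ 355 (mod 1247)
8^64 ≡ 355^2 = 126025 ≡ 78 (mod 1247)
8^128 ≡ 78^2 = 6084 ≡ 1096 (mod 1247)
8^256 ≡ 1096^2 = 1201216 ≡ 355 (mod 1247)
8^512 ≡ 355^2 = 126025 ≡ 78 (mod 1247)
8^1024 ≡ 78^2 = 6084 ≡ 1096 (mod 1247)
1246 = 1024 + 128 + 64 + 16 + 8 + 4 + 2 in binary powers of 2.
So 8^1246 ≡ 1096 · 1096 · 78 · 1096 · 78 · 355 · 64 ≡ 173 (mod 1247).
Since 173 ≠ 1, base 8 is a Fermat witness: 1247 is composite.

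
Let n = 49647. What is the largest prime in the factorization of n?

49647 = 3 · 16549
16549 = 13 · 1273
1273 = 19 · 67
67 is prime.
So 49647 = 3 · 13 · 19 · 67; the largest prime factor is 67.

67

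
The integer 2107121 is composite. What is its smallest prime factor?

53

2107121 is odd.
Digit sum 14, not divisible by 3.
Ends in 1: not divisible by 5.
7: 2107121 = 7·301017 + 2
11: 2107121 = 11·191556 + 5
13: 2107121 = 13·162086 + 3
17: 2107121 = 17·123948 + 5
19: 2107121 = 19·110901 + 2
23: 2107121 = 23·91613 + 22
29: 2107121 = 29·72659 + 10
31: 2107121 = 31·67971 + 20
37: 2107121 = 37·56949 + 8
41: 2107121 = 41·51393 + 8
43: 2107121 = 43·49002 + 35
47: 2107121 = 47·44832 + 17
53: 2107121 = 53·39757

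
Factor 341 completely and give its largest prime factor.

341 = 11 · 31
31 is prime.
So 341 = 11 · 31; the largest prime factor is 31.

31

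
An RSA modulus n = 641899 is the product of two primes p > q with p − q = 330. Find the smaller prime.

653

Since p = q + 330, we have 641899 = q(q + 330), so q² + 330q − 641899 = 0.
Discriminant: 330² + 4·641899 = 108900 + 2567596 = 2676496; √2676496 = 1636.
q = (−330 + 1636)/2 = 653, and p = q + 330 = 983.
Check: 653 · 983 = 641899.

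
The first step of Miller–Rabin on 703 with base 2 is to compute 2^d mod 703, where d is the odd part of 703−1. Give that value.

703 − 1 = 702 = 2^1 · 351, so d = 351.
2^1 ≡ 2 (mod 703)
2^2 ≡ 2^2 = 4 ≡ 4 (mod 703)
2^4 ≡ 4^2 = 16 ≡ 16 (mod 703)
2^8 ≡ 16^2 = 256 ≡ 256 (mod 703)
2^16 ≡ 256^2 = 65536 ≡ 157 (mod 703)
2^32 ≡ 157^2 = 24649 ≡ 44 (mod 703)
2^64 ≡ 44^2 = 1936 ≡ 530 (mod 703)
2^128 ≡ 530^2 = 280900 ≡ 403 (mod 703)
2^256 ≡ 403^2 = 162409 ≡ 16 (mod 703)
351 = 256 + 64 + 16 + 8 + 4 + 2 + 1 in binary powers of 2.
So 2^351 ≡ 16 · 530 · 157 · 256 · 16 · 4 · 2 ≡ 265 (mod 703).
Squaring chain: 265; never reaches −1, so base 2 is a Miller–Rabin witness that 703 is composite.

265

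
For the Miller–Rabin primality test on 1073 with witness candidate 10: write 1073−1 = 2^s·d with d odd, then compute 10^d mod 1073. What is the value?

1046

1073 − 1 = 1072 = 2^4 · 67, so d = 67.
10^1 ≡ 10 (mod 1073)
10^2 ≡ 10^2 = 100 ≡ 100 (mod 1073)
10^4 ≡ 100^2 = 10000 ≡ 343 (mod 1073)
10^8 ≡ 343^2 = 117649 ≡ 692 (mod 1073)
10^16 ≡ 692^2 = 478864 ≡ 306 (mod 1073)
10^32 ≡ 306^2 = 93636 ≡ 285 (mod 1073)
10^64 ≡ 285^2 = 81225 ≡ 750 (mod 1073)
67 = 64 + 2 + 1 in binary powers of 2.
So 10^67 ≡ 750 · 100 · 10 ≡ 1046 (mod 1073).
Squaring chain: 1046 → 729 → 306 → 285; never reaches −1, so base 10 is a Miller–Rabin witness that 1073 is composite.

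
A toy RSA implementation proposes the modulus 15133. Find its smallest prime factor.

37

15133 is odd.
Digit sum 13, not divisible by 3.
Ends in 3: not divisible by 5.
7: 15133 = 7·2161 + 6
11: 15133 = 11·1375 + 8
13: 15133 = 13·1164 + 1
17: 15133 = 17·890 + 3
19: 15133 = 19·796 + 9
23: 15133 = 23·657 + 22
29: 15133 = 29·521 + 24
31: 15133 = 31·488 + 5
37: 15133 = 37·409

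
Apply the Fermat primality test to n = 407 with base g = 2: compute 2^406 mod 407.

2^1 ≡ 2 (mod 407)
2^2 ≡ 2^2 = 4 ≡ 4 (mod 407)
2^4 ≡ 4^2 = 16 ≡ 16 (mod 407)
2^8 ≡ 16^2 = 256 ≡ 256 (mod 407)
2^16 ≡ 256^2 = 65536 ≡ 9 (mod 407)
2^32 ≡ 9^2 = 81 ≡ 81 (mod 407)
2^64 ≡ 81^2 = 6561 ≡ 49 (mod 407)
2^128 ≡ 49^2 = 2401 ≡ 366 (mod 407)
2^256 ≡ 366^2 = 133956 ≡ 53 (mod 407)
406 = 256 + 128 + 16 + 4 + 2 in binary powers of 2.
So 2^406 ≡ 53 · 366 · 9 · 16 · 4 ≡ 284 (mod 407).
Since 284 ≠ 1, base 2 is a Fermat witness: 407 is composite.

284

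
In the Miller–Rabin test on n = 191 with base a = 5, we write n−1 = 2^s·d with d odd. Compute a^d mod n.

1

191 − 1 = 190 = 2^1 · 95, so d = 95.
5^1 ≡ 5 (mod 191)
5^2 ≡ 5^2 = 25 ≡ 25 (mod 191)
5^4 ≡ 25^2 = 625 ≡ 52 (mod 191)
5^8 ≡ 52^2 = 2704 ≡ 30 (mod 191)
5^16 ≡ 30^2 = 900 ≡ 136 (mod 191)
5^32 ≡ 136^2 = 18496 ≡ 160 (mod 191)
5^64 ≡ 160^2 = 25600 ≡ 6 (mod 191)
95 = 64 + 16 + 8 + 4 + 2 + 1 in binary powers of 2.
So 5^95 ≡ 6 · 136 · 30 · 52 · 25 · 5 ≡ 1 (mod 191).
Since 5^d ≡ 1 (mod 191), base 5 does not prove 191 composite.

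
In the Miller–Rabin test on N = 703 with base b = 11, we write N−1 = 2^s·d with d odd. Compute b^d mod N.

703 − 1 = 702 = 2^1 · 351, so d = 351.
11^1 ≡ 11 (mod 703)
11^2 ≡ 11^2 = 121 ≡ 121 (mod 703)
11^4 ≡ 121^2 = 14641 ≡ 581 (mod 703)
11^8 ≡ 581^2 = 337561 ≡ 121 (mod 703)
11^16 ≡ 121^2 = 14641 ≡ 581 (mod 703)
11^32 ≡ 581^2 = 337561 ≡ 121 (mod 703)
11^64 ≡ 121^2 = 14641 ≡ 581 (mod 703)
11^128 ≡ 581^2 = 337561 ≡ 121 (mod 703)
11^256 ≡ 121^2 = 14641 ≡ 581 (mod 703)
351 = 256 + 64 + 16 + 8 + 4 + 2 + 1 in binary powers of 2.
So 11^351 ≡ 581 · 581 · 581 · 121 · 581 · 121 · 11 ≡ 628 (mod 703).
Squaring chain: 628; never reaches −1, so base 11 is a Miller–Rabin witness that 703 is composite.

628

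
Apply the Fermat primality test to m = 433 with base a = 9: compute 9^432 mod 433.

1

9^1 ≡ 9 (mod 433)
9^2 ≡ 9^2 = 81 ≡ 81 (mod 433)
9^4 ≡ 81^2 = 6561 ≡ 66 (mod 433)
9^8 ≡ 66^2 = 4356 ≡ 26 (mod 433)
9^16 ≡ 26^2 = 676 ≡ 243 (mod 433)
9^32 ≡ 243^2 = 59049 ≡ 161 (mod 433)
9^64 ≡ 161^2 = 25921 ≡ 374 (mod 433)
9^128 ≡ 374^2 = 139876 ≡ 17 (mod 433)
9^256 ≡ 17^2 = 289 ≡ 289 (mod 433)
432 = 256 + 128 + 32 + 16 in binary powers of 2.
So 9^432 ≡ 289 · 17 · 161 · 243 ≡ 1 (mod 433).
Since the result is 1, base 9 gives no evidence that 433 is composite.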